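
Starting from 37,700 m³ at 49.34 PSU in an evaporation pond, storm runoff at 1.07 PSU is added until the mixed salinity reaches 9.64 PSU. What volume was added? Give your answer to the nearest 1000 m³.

Salt balance: 37,700×49.34 + V×1.07 = (37,700+V)×9.64
1,860,118 + 1.07V = 363,428 + 9.64V
1,496,690 = 8.57V
V = 174,642.94 m³

175000 m³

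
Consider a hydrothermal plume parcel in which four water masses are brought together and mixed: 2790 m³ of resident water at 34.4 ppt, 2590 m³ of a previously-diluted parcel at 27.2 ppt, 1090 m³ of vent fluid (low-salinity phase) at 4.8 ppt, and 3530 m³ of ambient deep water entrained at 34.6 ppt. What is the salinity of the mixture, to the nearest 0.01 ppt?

Weighted by volume,
salt = 2,790×34.4 + 2,590×27.2 + 1,090×4.8 + 3,530×34.6 = 95,976 + 70,448 + 5,232 + 122,138 = 293,794
volume = 2,790 + 2,590 + 1,090 + 3,530 = 10,000 m³
S = 293,794 / 10,000 = 29.3794 ppt

29.38 ppt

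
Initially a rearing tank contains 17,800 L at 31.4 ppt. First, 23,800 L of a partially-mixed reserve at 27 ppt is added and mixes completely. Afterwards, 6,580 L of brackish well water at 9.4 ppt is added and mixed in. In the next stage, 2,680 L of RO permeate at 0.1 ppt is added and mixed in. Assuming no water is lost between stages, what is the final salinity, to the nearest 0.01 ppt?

Salt balance:
Initial salt = 17,800×31.4 = 558,920
After stage 1: salt = 558,920 + 23,800×27 = 1,201,520; volume = 41,600 L; S = 28.883 ppt
After stage 2: salt = 1,201,520 + 6,580×9.4 = 1,263,372; volume = 48,180 L; S = 26.222 ppt
After stage 3: salt = 1,263,372 + 2,680×0.1 = 1,263,640; volume = 50,860 L
S = 1,263,640 / 50,860 = 24.8455 ppt

24.85 ppt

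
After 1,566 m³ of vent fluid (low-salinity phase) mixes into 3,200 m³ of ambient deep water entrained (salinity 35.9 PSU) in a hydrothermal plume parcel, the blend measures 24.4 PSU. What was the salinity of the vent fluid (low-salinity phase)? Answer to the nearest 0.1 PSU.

0.9 PSU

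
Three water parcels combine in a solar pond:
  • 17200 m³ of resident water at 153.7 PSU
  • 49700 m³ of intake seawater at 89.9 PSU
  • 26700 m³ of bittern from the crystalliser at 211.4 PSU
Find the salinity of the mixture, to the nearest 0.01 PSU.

Salt balance:
salt = 17,200×153.7 + 49,700×89.9 + 26,700×211.4 = 2,643,640 + 4,468,030 + 5,644,380 = 12,756,050
volume = 17,200 + 49,700 + 26,700 = 93,600 m³
S = 12,756,050 / 93,600 = 136.2826 PSU

136.28 PSU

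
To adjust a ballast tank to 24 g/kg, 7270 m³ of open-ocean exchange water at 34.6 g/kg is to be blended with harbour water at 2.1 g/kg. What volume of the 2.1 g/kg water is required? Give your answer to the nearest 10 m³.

Salt balance: 7,270×34.6 + V×2.1 = (7,270+V)×24
251,542 + 2.1V = 174,480 + 24V
77,062 = 21.9V
V = 3,518.81 m³

3520 m³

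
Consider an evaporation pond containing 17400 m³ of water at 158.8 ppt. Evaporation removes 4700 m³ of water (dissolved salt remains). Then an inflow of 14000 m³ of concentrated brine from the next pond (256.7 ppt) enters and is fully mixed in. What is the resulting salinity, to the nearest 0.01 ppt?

After evaporation: salt = 17,400×158.8 = 2,763,120; volume = 17,400 − 4,700 = 12,700 m³
After mixing: salt = 2,763,120 + 14,000×256.7 = 6,356,920; volume = 12,700 + 14,000 = 26,700 m³
S = 6,356,920 / 26,700 = 238.0869 ppt

238.09 ppt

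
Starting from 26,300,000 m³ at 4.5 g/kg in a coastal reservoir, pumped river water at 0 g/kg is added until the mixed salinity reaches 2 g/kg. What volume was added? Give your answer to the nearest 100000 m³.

Salt balance: 26,300,000×4.5 + V×0 = (26,300,000+V)×2
118,350,000 + 0V = 52,600,000 + 2V
65,750,000 = 2V
V = 32,875,000 m³

32900000 m³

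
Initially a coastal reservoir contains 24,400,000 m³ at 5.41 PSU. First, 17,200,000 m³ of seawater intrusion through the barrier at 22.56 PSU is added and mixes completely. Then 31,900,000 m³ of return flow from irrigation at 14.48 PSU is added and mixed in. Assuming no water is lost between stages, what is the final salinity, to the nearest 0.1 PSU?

13.4 PSU

By conservation of dissolved salt,
Initial salt = 24,400,000×5.41 = 132,004,000
After stage 1: salt = 132,004,000 + 17,200,000×22.56 = 520,036,000; volume = 41,600,000 m³; S = 12.501 PSU
After stage 2: salt = 520,036,000 + 31,900,000×14.48 = 981,948,000; volume = 73,500,000 m³
S = 981,948,000 / 73,500,000 = 13.3598 PSU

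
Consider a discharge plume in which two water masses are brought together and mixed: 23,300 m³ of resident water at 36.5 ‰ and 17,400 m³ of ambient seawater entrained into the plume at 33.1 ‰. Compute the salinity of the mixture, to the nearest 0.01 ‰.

35.05 ‰

Salt balance:
salt = 23,300×36.5 + 17,400×33.1 = 850,450 + 575,940 = 1,426,390
volume = 23,300 + 17,400 = 40,700 m³
S = 1,426,390 / 40,700 = 35.0464 ‰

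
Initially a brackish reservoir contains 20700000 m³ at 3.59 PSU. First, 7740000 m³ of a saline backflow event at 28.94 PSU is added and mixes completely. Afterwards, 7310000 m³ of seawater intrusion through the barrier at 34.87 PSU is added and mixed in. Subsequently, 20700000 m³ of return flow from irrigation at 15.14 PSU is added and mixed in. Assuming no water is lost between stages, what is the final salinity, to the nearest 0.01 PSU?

Weighted by volume,
Initial salt = 20,700,000×3.59 = 74,313,000
After stage 1: salt = 74,313,000 + 7,740,000×28.94 = 298,308,600; volume = 28,440,000 m³; S = 10.489 PSU
After stage 2: salt = 298,308,600 + 7,310,000×34.87 = 553,208,300; volume = 35,750,000 m³; S = 15.474 PSU
After stage 3: salt = 553,208,300 + 20,700,000×15.14 = 866,606,300; volume = 56,450,000 m³
S = 866,606,300 / 56,450,000 = 15.3518 PSU

15.35 PSU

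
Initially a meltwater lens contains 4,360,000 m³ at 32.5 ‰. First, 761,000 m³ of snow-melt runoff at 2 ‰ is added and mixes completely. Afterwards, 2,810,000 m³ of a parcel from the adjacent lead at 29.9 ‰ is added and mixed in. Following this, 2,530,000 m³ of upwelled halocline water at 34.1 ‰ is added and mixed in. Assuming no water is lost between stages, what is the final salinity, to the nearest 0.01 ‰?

Salt balance:
Initial salt = 4,360,000×32.5 = 141,700,000
After stage 1: salt = 141,700,000 + 761,000×2 = 143,222,000; volume = 5,121,000 m³; S = 27.968 ‰
After stage 2: salt = 143,222,000 + 2,810,000×29.9 = 227,241,000; volume = 7,931,000 m³; S = 28.652 ‰
After stage 3: salt = 227,241,000 + 2,530,000×34.1 = 313,514,000; volume = 10,461,000 m³
S = 313,514,000 / 10,461,000 = 29.9698 ‰

29.97 ‰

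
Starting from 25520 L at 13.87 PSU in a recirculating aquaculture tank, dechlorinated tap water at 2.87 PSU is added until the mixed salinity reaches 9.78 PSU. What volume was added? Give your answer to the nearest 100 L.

Salt balance: 25,520×13.87 + V×2.87 = (25,520+V)×9.78
353,962.4 + 2.87V = 249,585.6 + 9.78V
104,376.8 = 6.91V
V = 15,105.18 L

15100 L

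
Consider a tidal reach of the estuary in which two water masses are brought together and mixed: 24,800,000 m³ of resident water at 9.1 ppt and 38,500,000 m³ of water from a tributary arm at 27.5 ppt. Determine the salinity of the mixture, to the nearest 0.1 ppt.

Salt balance:
salt = 24,800,000×9.1 + 38,500,000×27.5 = 225,680,000 + 1,058,750,000 = 1,284,430,000
volume = 24,800,000 + 38,500,000 = 63,300,000 m³
S = 1,284,430,000 / 63,300,000 = 20.291 ppt

20.3 ppt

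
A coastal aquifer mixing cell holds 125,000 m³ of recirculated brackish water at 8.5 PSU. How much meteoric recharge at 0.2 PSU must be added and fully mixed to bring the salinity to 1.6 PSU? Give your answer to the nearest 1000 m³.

616000 m³

Salt balance: 125,000×8.5 + V×0.2 = (125,000+V)×1.6
1,062,500 + 0.2V = 200,000 + 1.6V
862,500 = 1.4V
V = 616,071.43 m³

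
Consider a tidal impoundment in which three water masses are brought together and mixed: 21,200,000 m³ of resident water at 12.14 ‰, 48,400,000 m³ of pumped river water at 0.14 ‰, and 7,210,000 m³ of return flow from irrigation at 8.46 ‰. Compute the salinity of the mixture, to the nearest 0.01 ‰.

4.23 ‰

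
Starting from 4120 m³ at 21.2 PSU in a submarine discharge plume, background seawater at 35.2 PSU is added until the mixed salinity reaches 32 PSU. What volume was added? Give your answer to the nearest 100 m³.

13900 m³

Salt balance: 4,120×21.2 + V×35.2 = (4,120+V)×32
87,344 + 35.2V = 131,840 + 32V
44,496 = 3.2V
V = 13,905 m³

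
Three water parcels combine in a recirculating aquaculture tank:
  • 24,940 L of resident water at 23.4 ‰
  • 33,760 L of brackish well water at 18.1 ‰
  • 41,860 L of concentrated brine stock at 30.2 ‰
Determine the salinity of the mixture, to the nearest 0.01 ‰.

24.45 ‰

Weighted by volume,
salt = 24,940×23.4 + 33,760×18.1 + 41,860×30.2 = 583,596 + 611,056 + 1,264,172 = 2,458,824
volume = 24,940 + 33,760 + 41,860 = 100,560 L
S = 2,458,824 / 100,560 = 24.4513 ‰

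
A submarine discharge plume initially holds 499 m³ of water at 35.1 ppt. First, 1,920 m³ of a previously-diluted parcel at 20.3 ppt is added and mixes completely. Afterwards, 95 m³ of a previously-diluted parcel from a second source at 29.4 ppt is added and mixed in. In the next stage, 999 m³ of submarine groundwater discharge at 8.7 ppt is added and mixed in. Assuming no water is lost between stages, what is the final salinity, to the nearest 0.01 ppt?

Total salt / total volume:
Initial salt = 499×35.1 = 17,514.9
After stage 1: salt = 17,514.9 + 1,920×20.3 = 56,490.9; volume = 2,419 m³; S = 23.353 ppt
After stage 2: salt = 56,490.9 + 95×29.4 = 59,283.9; volume = 2,514 m³; S = 23.582 ppt
After stage 3: salt = 59,283.9 + 999×8.7 = 67,975.2; volume = 3,513 m³
S = 67,975.2 / 3,513 = 19.3496 ppt

19.35 ppt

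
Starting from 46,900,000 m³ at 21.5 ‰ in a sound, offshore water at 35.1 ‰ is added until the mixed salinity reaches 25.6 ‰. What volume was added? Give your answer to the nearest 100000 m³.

Salt balance: 46,900,000×21.5 + V×35.1 = (46,900,000+V)×25.6
1,008,350,000 + 35.1V = 1,200,640,000 + 25.6V
192,290,000 = 9.5V
V = 20,241,052.63 m³

20200000 m³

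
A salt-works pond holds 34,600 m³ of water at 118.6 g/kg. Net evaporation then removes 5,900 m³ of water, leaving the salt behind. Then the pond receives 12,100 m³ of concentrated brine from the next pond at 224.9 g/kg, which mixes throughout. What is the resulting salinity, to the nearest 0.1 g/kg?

After evaporation: salt = 34,600×118.6 = 4,103,560; volume = 34,600 − 5,900 = 28,700 m³
After mixing: salt = 4,103,560 + 12,100×224.9 = 6,824,850; volume = 28,700 + 12,100 = 40,800 m³
S = 6,824,850 / 40,800 = 167.2757 g/kg

167.3 g/kg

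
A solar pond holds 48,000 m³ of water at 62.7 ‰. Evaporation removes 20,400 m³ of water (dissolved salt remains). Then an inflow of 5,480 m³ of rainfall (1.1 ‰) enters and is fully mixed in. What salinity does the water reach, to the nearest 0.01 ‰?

91.16 ‰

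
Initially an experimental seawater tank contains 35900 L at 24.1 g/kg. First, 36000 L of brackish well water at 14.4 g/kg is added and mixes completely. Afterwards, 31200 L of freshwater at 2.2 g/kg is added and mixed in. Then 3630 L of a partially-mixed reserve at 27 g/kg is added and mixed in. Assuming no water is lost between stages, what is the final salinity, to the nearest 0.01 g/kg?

14.52 g/kg

Weighted by volume,
Initial salt = 35,900×24.1 = 865,190
After stage 1: salt = 865,190 + 36,000×14.4 = 1,383,590; volume = 71,900 L; S = 19.243 g/kg
After stage 2: salt = 1,383,590 + 31,200×2.2 = 1,452,230; volume = 103,100 L; S = 14.086 g/kg
After stage 3: salt = 1,452,230 + 3,630×27 = 1,550,240; volume = 106,730 L
S = 1,550,240 / 106,730 = 14.5249 g/kg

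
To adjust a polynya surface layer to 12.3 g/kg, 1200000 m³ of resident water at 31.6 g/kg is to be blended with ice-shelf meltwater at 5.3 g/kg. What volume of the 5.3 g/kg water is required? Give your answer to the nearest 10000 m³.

Salt balance: 1,200,000×31.6 + V×5.3 = (1,200,000+V)×12.3
37,920,000 + 5.3V = 14,760,000 + 12.3V
23,160,000 = 7V
V = 3,308,571.43 m³

3310000 m³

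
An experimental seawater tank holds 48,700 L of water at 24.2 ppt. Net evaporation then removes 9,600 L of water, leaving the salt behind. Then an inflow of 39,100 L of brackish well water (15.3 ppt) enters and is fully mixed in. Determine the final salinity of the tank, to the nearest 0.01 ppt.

After evaporation: salt = 48,700×24.2 = 1,178,540; volume = 48,700 − 9,600 = 39,100 L
After mixing: salt = 1,178,540 + 39,100×15.3 = 1,776,770; volume = 39,100 + 39,100 = 78,200 L
S = 1,776,770 / 78,200 = 22.7208 ppt

22.72 ppt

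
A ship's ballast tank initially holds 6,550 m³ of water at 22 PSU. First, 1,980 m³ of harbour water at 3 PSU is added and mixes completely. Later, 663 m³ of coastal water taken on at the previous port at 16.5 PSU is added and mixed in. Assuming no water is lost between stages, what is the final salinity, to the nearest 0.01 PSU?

17.51 PSU

Weighted by volume,
Initial salt = 6,550×22 = 144,100
After stage 1: salt = 144,100 + 1,980×3 = 150,040; volume = 8,530 m³; S = 17.59 PSU
After stage 2: salt = 150,040 + 663×16.5 = 160,979.5; volume = 9,193 m³
S = 160,979.5 / 9,193 = 17.5111 PSU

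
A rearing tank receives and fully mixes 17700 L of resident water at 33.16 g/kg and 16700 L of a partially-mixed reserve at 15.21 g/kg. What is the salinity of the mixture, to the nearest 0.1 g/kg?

24.4 g/kg

Weighted by volume,
salt = 17,700×33.16 + 16,700×15.21 = 586,932 + 254,007 = 840,939
volume = 17,700 + 16,700 = 34,400 L
S = 840,939 / 34,400 = 24.446 g/kg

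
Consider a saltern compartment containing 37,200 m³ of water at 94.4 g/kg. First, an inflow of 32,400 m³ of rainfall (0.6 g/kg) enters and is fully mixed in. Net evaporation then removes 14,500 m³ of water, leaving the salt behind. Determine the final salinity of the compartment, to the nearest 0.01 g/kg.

After mixing: salt = 37,200×94.4 + 32,400×0.6 = 3,531,120; volume = 69,600 m³
After evaporation: salt unchanged = 3,531,120; volume = 69,600 − 14,500 = 55,100 m³
S = 3,531,120 / 55,100 = 64.0857 g/kg

64.09 g/kg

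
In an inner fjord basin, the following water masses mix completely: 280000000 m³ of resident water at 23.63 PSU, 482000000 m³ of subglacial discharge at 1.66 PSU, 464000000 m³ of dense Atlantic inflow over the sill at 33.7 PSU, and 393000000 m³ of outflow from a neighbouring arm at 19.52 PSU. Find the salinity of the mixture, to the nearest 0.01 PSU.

Total salt / total volume:
salt = 280,000,000×23.63 + 482,000,000×1.66 + 464,000,000×33.7 + 393,000,000×19.52 = 6,616,400,000 + 800,120,000 + 15,636,800,000 + 7,671,360,000 = 30,724,680,000
volume = 280,000,000 + 482,000,000 + 464,000,000 + 393,000,000 = 1,619,000,000 m³
S = 30,724,680,000 / 1,619,000,000 = 18.9776 PSU

18.98 PSU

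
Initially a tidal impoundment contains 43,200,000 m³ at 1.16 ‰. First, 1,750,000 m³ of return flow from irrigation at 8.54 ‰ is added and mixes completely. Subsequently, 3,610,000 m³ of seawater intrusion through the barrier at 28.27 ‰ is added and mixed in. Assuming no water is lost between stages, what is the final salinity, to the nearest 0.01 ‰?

Mass of salt is conserved:
Initial salt = 43,200,000×1.16 = 50,112,000
After stage 1: salt = 50,112,000 + 1,750,000×8.54 = 65,057,000; volume = 44,950,000 m³; S = 1.447 ‰
After stage 2: salt = 65,057,000 + 3,610,000×28.27 = 167,111,700; volume = 48,560,000 m³
S = 167,111,700 / 48,560,000 = 3.4413 ‰

3.44 ‰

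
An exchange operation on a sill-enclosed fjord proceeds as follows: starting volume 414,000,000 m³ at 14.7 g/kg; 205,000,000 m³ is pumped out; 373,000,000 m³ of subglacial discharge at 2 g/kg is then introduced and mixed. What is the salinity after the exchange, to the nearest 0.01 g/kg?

Remaining after removal: 209,000,000 m³ at 14.7 g/kg (salt = 3,072,300,000)
After addition: salt = 3,072,300,000 + 373,000,000×2 = 3,818,300,000; volume = 582,000,000 m³
S = 3,818,300,000 / 582,000,000 = 6.5607 g/kg

6.56 g/kg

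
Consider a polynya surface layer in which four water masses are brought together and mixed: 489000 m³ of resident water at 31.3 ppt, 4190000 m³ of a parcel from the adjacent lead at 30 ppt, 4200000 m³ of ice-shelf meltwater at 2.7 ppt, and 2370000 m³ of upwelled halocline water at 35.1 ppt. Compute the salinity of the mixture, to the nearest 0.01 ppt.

Conserving salt mass:
salt = 489,000×31.3 + 4,190,000×30 + 4,200,000×2.7 + 2,370,000×35.1 = 15,305,700 + 125,700,000 + 11,340,000 + 83,187,000 = 235,532,700
volume = 489,000 + 4,190,000 + 4,200,000 + 2,370,000 = 11,249,000 m³
S = 235,532,700 / 11,249,000 = 20.9381 ppt

20.94 ppt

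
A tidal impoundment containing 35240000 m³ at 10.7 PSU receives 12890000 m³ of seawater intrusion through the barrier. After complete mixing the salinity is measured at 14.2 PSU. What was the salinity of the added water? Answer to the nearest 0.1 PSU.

Salt balance: 35,240,000×10.7 + 12,890,000×S = 48,130,000×14.2
377,068,000 + 12,890,000·S = 683,446,000
S = (683,446,000 − 377,068,000) / 12,890,000 = 23.7687 PSU

23.8 PSU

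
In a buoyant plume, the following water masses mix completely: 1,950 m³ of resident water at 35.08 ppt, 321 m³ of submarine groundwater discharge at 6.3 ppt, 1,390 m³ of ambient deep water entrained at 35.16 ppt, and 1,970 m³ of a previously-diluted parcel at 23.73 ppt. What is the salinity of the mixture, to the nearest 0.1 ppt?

Total salt / total volume:
salt = 1,950×35.08 + 321×6.3 + 1,390×35.16 + 1,970×23.73 = 68,406 + 2,022.3 + 48,872.4 + 46,748.1 = 166,048.8
volume = 1,950 + 321 + 1,390 + 1,970 = 5,631 m³
S = 166,048.8 / 5,631 = 29.488 ppt

29.5 ppt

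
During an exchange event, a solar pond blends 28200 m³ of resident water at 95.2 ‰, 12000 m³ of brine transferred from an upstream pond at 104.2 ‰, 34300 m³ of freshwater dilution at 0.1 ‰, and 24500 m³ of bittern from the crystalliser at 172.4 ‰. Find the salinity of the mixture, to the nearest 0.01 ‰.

Weighted by volume,
salt = 28,200×95.2 + 12,000×104.2 + 34,300×0.1 + 24,500×172.4 = 2,684,640 + 1,250,400 + 3,430 + 4,223,800 = 8,162,270
volume = 28,200 + 12,000 + 34,300 + 24,500 = 99,000 m³
S = 8,162,270 / 99,000 = 82.4472 ‰

82.45 ‰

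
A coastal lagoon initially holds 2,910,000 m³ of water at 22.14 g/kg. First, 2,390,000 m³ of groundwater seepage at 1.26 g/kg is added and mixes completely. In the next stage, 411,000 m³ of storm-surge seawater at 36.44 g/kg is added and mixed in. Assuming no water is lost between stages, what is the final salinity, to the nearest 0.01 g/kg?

Weighted by volume,
Initial salt = 2,910,000×22.14 = 64,427,400
After stage 1: salt = 64,427,400 + 2,390,000×1.26 = 67,438,800; volume = 5,300,000 m³; S = 12.724 g/kg
After stage 2: salt = 67,438,800 + 411,000×36.44 = 82,415,640; volume = 5,711,000 m³
S = 82,415,640 / 5,711,000 = 14.431 g/kg

14.43 g/kg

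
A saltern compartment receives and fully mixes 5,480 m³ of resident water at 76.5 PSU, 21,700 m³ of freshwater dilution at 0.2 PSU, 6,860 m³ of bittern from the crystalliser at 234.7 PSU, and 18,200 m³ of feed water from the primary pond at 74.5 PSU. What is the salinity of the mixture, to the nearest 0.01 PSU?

Mass of salt is conserved:
salt = 5,480×76.5 + 21,700×0.2 + 6,860×234.7 + 18,200×74.5 = 419,220 + 4,340 + 1,610,042 + 1,355,900 = 3,389,502
volume = 5,480 + 21,700 + 6,860 + 18,200 = 52,240 m³
S = 3,389,502 / 52,240 = 64.8833 PSU

64.88 PSU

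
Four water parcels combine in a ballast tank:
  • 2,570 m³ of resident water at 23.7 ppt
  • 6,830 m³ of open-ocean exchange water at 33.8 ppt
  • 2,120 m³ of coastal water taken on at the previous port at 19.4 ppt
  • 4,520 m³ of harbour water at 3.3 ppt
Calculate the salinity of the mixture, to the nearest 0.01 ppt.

Mass of salt is conserved:
salt = 2,570×23.7 + 6,830×33.8 + 2,120×19.4 + 4,520×3.3 = 60,909 + 230,854 + 41,128 + 14,916 = 347,807
volume = 2,570 + 6,830 + 2,120 + 4,520 = 16,040 m³
S = 347,807 / 16,040 = 21.6837 ppt

21.68 ppt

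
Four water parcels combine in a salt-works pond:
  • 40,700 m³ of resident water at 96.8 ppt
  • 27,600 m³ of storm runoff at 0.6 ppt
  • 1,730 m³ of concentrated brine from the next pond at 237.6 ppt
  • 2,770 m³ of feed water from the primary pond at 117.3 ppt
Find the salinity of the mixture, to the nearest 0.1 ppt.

By conservation of dissolved salt,
salt = 40,700×96.8 + 27,600×0.6 + 1,730×237.6 + 2,770×117.3 = 3,939,760 + 16,560 + 411,048 + 324,921 = 4,692,289
volume = 40,700 + 27,600 + 1,730 + 2,770 = 72,800 m³
S = 4,692,289 / 72,800 = 64.455 ppt

64.5 ppt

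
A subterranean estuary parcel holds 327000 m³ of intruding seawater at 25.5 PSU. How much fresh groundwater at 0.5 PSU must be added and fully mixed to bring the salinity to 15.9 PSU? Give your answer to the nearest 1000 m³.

204000 m³

Salt balance: 327,000×25.5 + V×0.5 = (327,000+V)×15.9
8,338,500 + 0.5V = 5,199,300 + 15.9V
3,139,200 = 15.4V
V = 203,844.16 m³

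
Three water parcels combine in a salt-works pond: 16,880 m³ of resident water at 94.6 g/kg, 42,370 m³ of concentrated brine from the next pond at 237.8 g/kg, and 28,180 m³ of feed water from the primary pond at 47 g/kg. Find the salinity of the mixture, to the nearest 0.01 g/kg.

148.65 g/kg

Weighted by volume,
salt = 16,880×94.6 + 42,370×237.8 + 28,180×47 = 1,596,848 + 10,075,586 + 1,324,460 = 12,996,894
volume = 16,880 + 42,370 + 28,180 = 87,430 m³
S = 12,996,894 / 87,430 = 148.6549 g/kg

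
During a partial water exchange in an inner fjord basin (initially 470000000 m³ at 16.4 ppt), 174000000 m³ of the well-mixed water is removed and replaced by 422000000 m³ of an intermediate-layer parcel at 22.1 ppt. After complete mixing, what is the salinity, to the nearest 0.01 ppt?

19.75 ppt

Remaining after removal: 296,000,000 m³ at 16.4 ppt (salt = 4,854,400,000)
After addition: salt = 4,854,400,000 + 422,000,000×22.1 = 14,180,600,000; volume = 718,000,000 m³
S = 14,180,600,000 / 718,000,000 = 19.7501 ppt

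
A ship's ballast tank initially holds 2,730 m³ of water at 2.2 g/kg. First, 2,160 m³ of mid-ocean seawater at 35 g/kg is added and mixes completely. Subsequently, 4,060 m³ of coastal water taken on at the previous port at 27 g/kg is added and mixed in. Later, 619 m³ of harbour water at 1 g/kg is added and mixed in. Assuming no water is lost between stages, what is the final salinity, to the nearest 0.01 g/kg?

20.05 g/kg

Weighted by volume,
Initial salt = 2,730×2.2 = 6,006
After stage 1: salt = 6,006 + 2,160×35 = 81,606; volume = 4,890 m³; S = 16.688 g/kg
After stage 2: salt = 81,606 + 4,060×27 = 191,226; volume = 8,950 m³; S = 21.366 g/kg
After stage 3: salt = 191,226 + 619×1 = 191,845; volume = 9,569 m³
S = 191,845 / 9,569 = 20.0486 g/kg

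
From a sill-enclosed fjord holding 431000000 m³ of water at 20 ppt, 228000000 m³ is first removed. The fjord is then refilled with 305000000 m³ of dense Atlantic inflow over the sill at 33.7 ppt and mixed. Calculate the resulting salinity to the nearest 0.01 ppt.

Remaining after removal: 203,000,000 m³ at 20 ppt (salt = 4,060,000,000)
After addition: salt = 4,060,000,000 + 305,000,000×33.7 = 14,338,500,000; volume = 508,000,000 m³
S = 14,338,500,000 / 508,000,000 = 28.2254 ppt

28.23 ppt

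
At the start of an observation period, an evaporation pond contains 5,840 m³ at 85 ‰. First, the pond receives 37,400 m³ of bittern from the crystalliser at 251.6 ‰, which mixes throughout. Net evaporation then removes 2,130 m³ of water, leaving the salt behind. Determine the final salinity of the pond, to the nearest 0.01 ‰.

After mixing: salt = 5,840×85 + 37,400×251.6 = 9,906,240; volume = 43,240 m³
After evaporation: salt unchanged = 9,906,240; volume = 43,240 − 2,130 = 41,110 m³
S = 9,906,240 / 41,110 = 240.9691 ‰

240.97 ‰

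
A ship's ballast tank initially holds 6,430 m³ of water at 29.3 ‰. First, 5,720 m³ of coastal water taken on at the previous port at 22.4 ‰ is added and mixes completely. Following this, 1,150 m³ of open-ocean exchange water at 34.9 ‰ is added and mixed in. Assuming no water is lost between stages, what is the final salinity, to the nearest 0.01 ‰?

26.82 ‰

Conserving salt mass:
Initial salt = 6,430×29.3 = 188,399
After stage 1: salt = 188,399 + 5,720×22.4 = 316,527; volume = 12,150 m³; S = 26.052 ‰
After stage 2: salt = 316,527 + 1,150×34.9 = 356,662; volume = 13,300 m³
S = 356,662 / 13,300 = 26.8167 ‰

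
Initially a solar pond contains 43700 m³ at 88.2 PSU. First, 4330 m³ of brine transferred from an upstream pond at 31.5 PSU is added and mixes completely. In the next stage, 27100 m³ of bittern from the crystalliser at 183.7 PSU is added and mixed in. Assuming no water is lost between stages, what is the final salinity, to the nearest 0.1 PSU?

119.4 PSU

Total salt / total volume:
Initial salt = 43,700×88.2 = 3,854,340
After stage 1: salt = 3,854,340 + 4,330×31.5 = 3,990,735; volume = 48,030 m³; S = 83.088 PSU
After stage 2: salt = 3,990,735 + 27,100×183.7 = 8,969,005; volume = 75,130 m³
S = 8,969,005 / 75,130 = 119.3798 PSU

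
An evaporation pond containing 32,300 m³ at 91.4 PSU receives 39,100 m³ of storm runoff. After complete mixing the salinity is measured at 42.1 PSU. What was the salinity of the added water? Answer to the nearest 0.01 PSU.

1.37 PSU

Salt balance: 32,300×91.4 + 39,100×S = 71,400×42.1
2,952,220 + 39,100·S = 3,005,940
S = (3,005,940 − 2,952,220) / 39,100 = 1.3739 PSU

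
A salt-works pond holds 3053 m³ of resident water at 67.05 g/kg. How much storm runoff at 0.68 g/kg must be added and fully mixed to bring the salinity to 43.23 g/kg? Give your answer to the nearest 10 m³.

1710 m³

Salt balance: 3,053×67.05 + V×0.68 = (3,053+V)×43.23
204,703.65 + 0.68V = 131,981.19 + 43.23V
72,722.46 = 42.55V
V = 1,709.11 m³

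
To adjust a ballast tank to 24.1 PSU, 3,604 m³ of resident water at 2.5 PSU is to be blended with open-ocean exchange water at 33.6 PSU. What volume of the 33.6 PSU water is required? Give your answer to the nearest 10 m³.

Salt balance: 3,604×2.5 + V×33.6 = (3,604+V)×24.1
9,010 + 33.6V = 86,856.4 + 24.1V
77,846.4 = 9.5V
V = 8,194.36 m³

8190 m³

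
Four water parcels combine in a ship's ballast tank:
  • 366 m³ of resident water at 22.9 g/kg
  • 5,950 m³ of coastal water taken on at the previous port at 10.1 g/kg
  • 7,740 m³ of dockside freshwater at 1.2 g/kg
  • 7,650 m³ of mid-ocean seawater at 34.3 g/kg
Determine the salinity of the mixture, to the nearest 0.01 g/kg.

Conserving salt mass:
salt = 366×22.9 + 5,950×10.1 + 7,740×1.2 + 7,650×34.3 = 8,381.4 + 60,095 + 9,288 + 262,395 = 340,159.4
volume = 366 + 5,950 + 7,740 + 7,650 = 21,706 m³
S = 340,159.4 / 21,706 = 15.6712 g/kg

15.67 g/kg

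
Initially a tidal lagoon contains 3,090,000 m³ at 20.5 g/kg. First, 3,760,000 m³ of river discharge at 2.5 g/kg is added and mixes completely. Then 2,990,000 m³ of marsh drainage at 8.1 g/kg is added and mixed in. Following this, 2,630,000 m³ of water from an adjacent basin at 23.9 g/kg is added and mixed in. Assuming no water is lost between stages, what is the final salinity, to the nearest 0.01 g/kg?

Weighted by volume,
Initial salt = 3,090,000×20.5 = 63,345,000
After stage 1: salt = 63,345,000 + 3,760,000×2.5 = 72,745,000; volume = 6,850,000 m³; S = 10.62 g/kg
After stage 2: salt = 72,745,000 + 2,990,000×8.1 = 96,964,000; volume = 9,840,000 m³; S = 9.854 g/kg
After stage 3: salt = 96,964,000 + 2,630,000×23.9 = 159,821,000; volume = 12,470,000 m³
S = 159,821,000 / 12,470,000 = 12.8164 g/kg

12.82 g/kg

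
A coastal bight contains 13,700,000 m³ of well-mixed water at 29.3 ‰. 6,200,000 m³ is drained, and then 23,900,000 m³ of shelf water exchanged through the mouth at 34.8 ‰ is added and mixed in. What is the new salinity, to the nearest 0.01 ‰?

33.49 ‰

Remaining after removal: 7,500,000 m³ at 29.3 ‰ (salt = 219,750,000)
After addition: salt = 219,750,000 + 23,900,000×34.8 = 1,051,470,000; volume = 31,400,000 m³
S = 1,051,470,000 / 31,400,000 = 33.4863 ‰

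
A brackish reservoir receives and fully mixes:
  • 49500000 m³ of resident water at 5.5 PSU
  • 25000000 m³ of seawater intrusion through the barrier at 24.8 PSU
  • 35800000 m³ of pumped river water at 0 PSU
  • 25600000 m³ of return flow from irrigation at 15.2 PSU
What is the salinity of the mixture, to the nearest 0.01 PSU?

Mass of salt is conserved:
salt = 49,500,000×5.5 + 25,000,000×24.8 + 35,800,000×0 + 25,600,000×15.2 = 272,250,000 + 620,000,000 + 0 + 389,120,000 = 1,281,370,000
volume = 49,500,000 + 25,000,000 + 35,800,000 + 25,600,000 = 135,900,000 m³
S = 1,281,370,000 / 135,900,000 = 9.4288 PSU

9.43 PSU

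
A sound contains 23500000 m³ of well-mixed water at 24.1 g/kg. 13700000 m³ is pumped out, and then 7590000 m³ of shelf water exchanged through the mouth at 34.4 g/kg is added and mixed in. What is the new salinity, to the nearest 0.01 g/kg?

Remaining after removal: 9,800,000 m³ at 24.1 g/kg (salt = 236,180,000)
After addition: salt = 236,180,000 + 7,590,000×34.4 = 497,276,000; volume = 17,390,000 m³
S = 497,276,000 / 17,390,000 = 28.5955 g/kg

28.60 g/kg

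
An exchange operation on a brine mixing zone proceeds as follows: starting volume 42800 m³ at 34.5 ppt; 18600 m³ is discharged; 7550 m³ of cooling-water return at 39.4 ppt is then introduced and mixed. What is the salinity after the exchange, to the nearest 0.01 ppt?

35.67 ppt

Remaining after removal: 24,200 m³ at 34.5 ppt (salt = 834,900)
After addition: salt = 834,900 + 7,550×39.4 = 1,132,370; volume = 31,750 m³
S = 1,132,370 / 31,750 = 35.6652 ppt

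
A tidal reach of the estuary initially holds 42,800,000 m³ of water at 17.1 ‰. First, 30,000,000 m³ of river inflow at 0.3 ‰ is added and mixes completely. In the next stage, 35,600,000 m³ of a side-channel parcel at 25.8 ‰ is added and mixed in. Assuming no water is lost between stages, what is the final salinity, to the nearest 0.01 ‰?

15.31 ‰

By conservation of dissolved salt,
Initial salt = 42,800,000×17.1 = 731,880,000
After stage 1: salt = 731,880,000 + 30,000,000×0.3 = 740,880,000; volume = 72,800,000 m³; S = 10.177 ‰
After stage 2: salt = 740,880,000 + 35,600,000×25.8 = 1,659,360,000; volume = 108,400,000 m³
S = 1,659,360,000 / 108,400,000 = 15.3077 ‰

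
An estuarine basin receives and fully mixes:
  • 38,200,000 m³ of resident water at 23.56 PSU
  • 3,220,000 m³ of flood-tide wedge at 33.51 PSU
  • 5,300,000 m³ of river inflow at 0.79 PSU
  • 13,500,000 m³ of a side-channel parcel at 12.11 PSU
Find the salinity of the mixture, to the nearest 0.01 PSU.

19.52 PSU

Weighted by volume,
salt = 38,200,000×23.56 + 3,220,000×33.51 + 5,300,000×0.79 + 13,500,000×12.11 = 899,992,000 + 107,902,200 + 4,187,000 + 163,485,000 = 1,175,566,200
volume = 38,200,000 + 3,220,000 + 5,300,000 + 13,500,000 = 60,220,000 m³
S = 1,175,566,200 / 60,220,000 = 19.5212 PSU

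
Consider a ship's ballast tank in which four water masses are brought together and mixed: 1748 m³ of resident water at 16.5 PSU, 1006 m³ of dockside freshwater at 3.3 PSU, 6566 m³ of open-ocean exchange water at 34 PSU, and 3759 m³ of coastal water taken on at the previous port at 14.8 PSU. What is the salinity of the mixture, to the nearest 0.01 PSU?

23.78 PSU

Total salt / total volume:
salt = 1,748×16.5 + 1,006×3.3 + 6,566×34 + 3,759×14.8 = 28,842 + 3,319.8 + 223,244 + 55,633.2 = 311,039
volume = 1,748 + 1,006 + 6,566 + 3,759 = 13,079 m³
S = 311,039 / 13,079 = 23.7816 PSU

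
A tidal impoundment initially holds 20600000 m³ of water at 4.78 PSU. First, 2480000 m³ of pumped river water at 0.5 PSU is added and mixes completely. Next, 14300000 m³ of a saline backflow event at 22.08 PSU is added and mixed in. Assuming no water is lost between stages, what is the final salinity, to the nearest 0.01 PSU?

11.11 PSU

Weighted by volume,
Initial salt = 20,600,000×4.78 = 98,468,000
After stage 1: salt = 98,468,000 + 2,480,000×0.5 = 99,708,000; volume = 23,080,000 m³; S = 4.32 PSU
After stage 2: salt = 99,708,000 + 14,300,000×22.08 = 415,452,000; volume = 37,380,000 m³
S = 415,452,000 / 37,380,000 = 11.1143 PSU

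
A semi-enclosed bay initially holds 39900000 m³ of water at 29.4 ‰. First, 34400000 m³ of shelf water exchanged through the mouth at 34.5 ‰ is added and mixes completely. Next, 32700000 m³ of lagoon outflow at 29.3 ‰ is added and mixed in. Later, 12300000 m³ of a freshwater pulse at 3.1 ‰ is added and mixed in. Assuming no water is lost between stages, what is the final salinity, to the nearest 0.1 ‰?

28.1 ‰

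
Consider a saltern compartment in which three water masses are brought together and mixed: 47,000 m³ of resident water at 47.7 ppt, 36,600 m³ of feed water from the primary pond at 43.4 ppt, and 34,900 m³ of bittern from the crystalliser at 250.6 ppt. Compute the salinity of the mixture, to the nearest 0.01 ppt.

106.13 ppt

Total salt / total volume:
salt = 47,000×47.7 + 36,600×43.4 + 34,900×250.6 = 2,241,900 + 1,588,440 + 8,745,940 = 12,576,280
volume = 47,000 + 36,600 + 34,900 = 118,500 m³
S = 12,576,280 / 118,500 = 106.1289 ppt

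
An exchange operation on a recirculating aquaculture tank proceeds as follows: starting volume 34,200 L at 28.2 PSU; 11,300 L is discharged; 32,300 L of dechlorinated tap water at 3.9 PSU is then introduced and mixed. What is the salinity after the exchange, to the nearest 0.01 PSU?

13.98 PSU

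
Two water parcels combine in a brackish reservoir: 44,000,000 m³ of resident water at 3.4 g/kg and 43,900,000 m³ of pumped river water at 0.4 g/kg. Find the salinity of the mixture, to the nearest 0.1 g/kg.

Total salt / total volume:
salt = 44,000,000×3.4 + 43,900,000×0.4 = 149,600,000 + 17,560,000 = 167,160,000
volume = 44,000,000 + 43,900,000 = 87,900,000 m³
S = 167,160,000 / 87,900,000 = 1.902 g/kg

1.9 g/kg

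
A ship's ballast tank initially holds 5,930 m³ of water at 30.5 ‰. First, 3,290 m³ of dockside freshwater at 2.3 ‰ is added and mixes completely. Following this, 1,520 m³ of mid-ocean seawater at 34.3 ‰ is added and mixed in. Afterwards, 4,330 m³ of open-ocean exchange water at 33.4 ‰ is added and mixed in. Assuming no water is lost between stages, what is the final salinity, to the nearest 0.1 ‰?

25.6 ‰

Conserving salt mass:
Initial salt = 5,930×30.5 = 180,865
After stage 1: salt = 180,865 + 3,290×2.3 = 188,432; volume = 9,220 m³; S = 20.437 ‰
After stage 2: salt = 188,432 + 1,520×34.3 = 240,568; volume = 10,740 m³; S = 22.399 ‰
After stage 3: salt = 240,568 + 4,330×33.4 = 385,190; volume = 15,070 m³
S = 385,190 / 15,070 = 25.5601 ‰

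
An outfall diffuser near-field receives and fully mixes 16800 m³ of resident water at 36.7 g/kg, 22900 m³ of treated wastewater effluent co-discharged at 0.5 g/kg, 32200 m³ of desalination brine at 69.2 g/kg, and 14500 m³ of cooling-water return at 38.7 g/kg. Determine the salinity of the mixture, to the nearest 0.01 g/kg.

39.55 g/kg

Total salt / total volume:
salt = 16,800×36.7 + 22,900×0.5 + 32,200×69.2 + 14,500×38.7 = 616,560 + 11,450 + 2,228,240 + 561,150 = 3,417,400
volume = 16,800 + 22,900 + 32,200 + 14,500 = 86,400 m³
S = 3,417,400 / 86,400 = 39.5532 g/kg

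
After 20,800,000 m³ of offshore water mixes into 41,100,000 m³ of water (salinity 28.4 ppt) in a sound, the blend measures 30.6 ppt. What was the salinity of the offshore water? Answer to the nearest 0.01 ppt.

Salt balance: 41,100,000×28.4 + 20,800,000×S = 61,900,000×30.6
1,167,240,000 + 20,800,000·S = 1,894,140,000
S = (1,894,140,000 − 1,167,240,000) / 20,800,000 = 34.9471 ppt

34.95 ppt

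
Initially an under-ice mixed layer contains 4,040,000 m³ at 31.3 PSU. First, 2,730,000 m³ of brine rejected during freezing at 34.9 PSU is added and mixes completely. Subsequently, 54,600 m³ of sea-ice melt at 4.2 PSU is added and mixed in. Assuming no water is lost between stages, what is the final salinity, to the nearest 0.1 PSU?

32.5 PSU

Conserving salt mass:
Initial salt = 4,040,000×31.3 = 126,452,000
After stage 1: salt = 126,452,000 + 2,730,000×34.9 = 221,729,000; volume = 6,770,000 m³; S = 32.752 PSU
After stage 2: salt = 221,729,000 + 54,600×4.2 = 221,958,320; volume = 6,824,600 m³
S = 221,958,320 / 6,824,600 = 32.5233 PSU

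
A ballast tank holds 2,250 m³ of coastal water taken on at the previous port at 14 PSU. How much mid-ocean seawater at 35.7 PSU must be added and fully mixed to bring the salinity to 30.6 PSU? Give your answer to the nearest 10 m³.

Salt balance: 2,250×14 + V×35.7 = (2,250+V)×30.6
31,500 + 35.7V = 68,850 + 30.6V
37,350 = 5.1V
V = 7,323.53 m³

7320 m³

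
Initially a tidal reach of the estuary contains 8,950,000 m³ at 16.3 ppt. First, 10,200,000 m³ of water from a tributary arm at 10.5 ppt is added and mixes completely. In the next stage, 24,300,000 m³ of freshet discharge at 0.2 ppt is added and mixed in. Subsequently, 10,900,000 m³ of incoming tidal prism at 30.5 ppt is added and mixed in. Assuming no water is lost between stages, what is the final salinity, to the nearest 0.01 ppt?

10.86 ppt

Salt balance:
Initial salt = 8,950,000×16.3 = 145,885,000
After stage 1: salt = 145,885,000 + 10,200,000×10.5 = 252,985,000; volume = 19,150,000 m³; S = 13.211 ppt
After stage 2: salt = 252,985,000 + 24,300,000×0.2 = 257,845,000; volume = 43,450,000 m³; S = 5.934 ppt
After stage 3: salt = 257,845,000 + 10,900,000×30.5 = 590,295,000; volume = 54,350,000 m³
S = 590,295,000 / 54,350,000 = 10.861 ppt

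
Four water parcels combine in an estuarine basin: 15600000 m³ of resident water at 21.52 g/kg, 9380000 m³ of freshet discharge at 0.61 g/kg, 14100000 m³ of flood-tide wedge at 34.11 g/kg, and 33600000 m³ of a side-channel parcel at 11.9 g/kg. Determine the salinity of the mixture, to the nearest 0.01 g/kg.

Conserving salt mass:
salt = 15,600,000×21.52 + 9,380,000×0.61 + 14,100,000×34.11 + 33,600,000×11.9 = 335,712,000 + 5,721,800 + 480,951,000 + 399,840,000 = 1,222,224,800
volume = 15,600,000 + 9,380,000 + 14,100,000 + 33,600,000 = 72,680,000 m³
S = 1,222,224,800 / 72,680,000 = 16.8165 g/kg

16.82 g/kg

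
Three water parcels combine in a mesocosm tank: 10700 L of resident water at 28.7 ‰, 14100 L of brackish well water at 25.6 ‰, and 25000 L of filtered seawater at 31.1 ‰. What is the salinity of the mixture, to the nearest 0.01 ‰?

29.03 ‰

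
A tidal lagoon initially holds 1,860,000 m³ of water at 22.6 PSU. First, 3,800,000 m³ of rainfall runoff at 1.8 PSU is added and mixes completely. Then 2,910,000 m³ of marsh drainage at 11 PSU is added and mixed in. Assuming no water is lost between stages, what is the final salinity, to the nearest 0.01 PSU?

9.44 PSU

Salt balance:
Initial salt = 1,860,000×22.6 = 42,036,000
After stage 1: salt = 42,036,000 + 3,800,000×1.8 = 48,876,000; volume = 5,660,000 m³; S = 8.635 PSU
After stage 2: salt = 48,876,000 + 2,910,000×11 = 80,886,000; volume = 8,570,000 m³
S = 80,886,000 / 8,570,000 = 9.4383 PSU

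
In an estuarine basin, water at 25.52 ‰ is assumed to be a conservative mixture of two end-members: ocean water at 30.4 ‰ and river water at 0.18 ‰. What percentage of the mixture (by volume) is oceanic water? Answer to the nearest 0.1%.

83.9%

Let g be the oceanic fraction. Salt balance per unit volume:
g×30.4 + (1−g)×0.18 = 25.52
g = (25.52 − 0.18) / (30.4 − 0.18) = 25.34/30.22 = 0.8385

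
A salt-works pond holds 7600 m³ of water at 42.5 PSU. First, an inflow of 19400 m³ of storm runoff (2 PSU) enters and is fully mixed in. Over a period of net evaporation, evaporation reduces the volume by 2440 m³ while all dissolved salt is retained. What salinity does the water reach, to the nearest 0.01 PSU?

After mixing: salt = 7,600×42.5 + 19,400×2 = 361,800; volume = 27,000 m³
After evaporation: salt unchanged = 361,800; volume = 27,000 − 2,440 = 24,560 m³
S = 361,800 / 24,560 = 14.7313 PSU

14.73 PSU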